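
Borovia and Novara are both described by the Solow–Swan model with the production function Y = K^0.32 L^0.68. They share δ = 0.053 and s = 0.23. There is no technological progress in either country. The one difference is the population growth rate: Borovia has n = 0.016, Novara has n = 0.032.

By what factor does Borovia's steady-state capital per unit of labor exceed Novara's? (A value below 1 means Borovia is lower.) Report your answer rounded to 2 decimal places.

Steady-state k* = [s/(n + δ)]^(1/(1−α)), so the ratio is [ (s_B/(n + δ)_B) / (s_N/(n + δ)_N) ]^1.4706.
s_B/(n + δ)_B = 0.23/0.069 = 3.3333; s_N/(n + δ)_N = 0.23/0.085 = 2.7059.
Ratio = (3.3333/2.7059)^1.4706 = 1.2319^1.4706 ≈ 1.3589

k*_B / k*_N ≈ 1.36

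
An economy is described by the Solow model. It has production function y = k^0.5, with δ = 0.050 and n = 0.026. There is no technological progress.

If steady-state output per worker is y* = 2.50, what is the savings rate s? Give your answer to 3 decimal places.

At the steady state, Δk = 0, so s·k^α = (n + δ)·k.
Since y* = [s/(n + δ)]^(α/(1−α)), we have s/(n + δ) = (y*)^((1−α)/α) = 2.50^1 = 2.5000.
Therefore s = 2.5000 × (n + δ) = 2.5000 × 0.076 = 0.1900.

s ≈ 0.190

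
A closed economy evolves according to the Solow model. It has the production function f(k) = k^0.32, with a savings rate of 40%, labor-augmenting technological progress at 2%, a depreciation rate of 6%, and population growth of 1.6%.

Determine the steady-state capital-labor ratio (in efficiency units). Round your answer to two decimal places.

In steady state, investment equals break-even investment: s·k^α = (n + g + δ)·k.
Rearranging, k^(1−α) = s / (n + g + δ).
k^0.68 = 0.40 / (0.016 + 0.020 + 0.060) = 0.40 / 0.096 = 4.1667
k* = 4.1667^(1/0.68) ≈ 8.1557

k* = 8.16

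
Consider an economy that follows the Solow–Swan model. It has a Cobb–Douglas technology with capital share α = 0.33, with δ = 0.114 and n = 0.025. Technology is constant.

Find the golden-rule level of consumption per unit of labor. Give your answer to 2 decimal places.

At the golden rule, f'(k) = n + δ, so α·k^(α−1) = n + δ and k_gold = (α/(n + δ))^(1/(1−α)).
k_gold = (0.33/0.139)^(1/0.67) = 2.3741^1.4925 ≈ 3.6344
c_gold = f(k_gold) − (n + δ)·k_gold = 1.5309 − 0.139×3.6344 ≈ 1.0257

c_gold ≈ 1.03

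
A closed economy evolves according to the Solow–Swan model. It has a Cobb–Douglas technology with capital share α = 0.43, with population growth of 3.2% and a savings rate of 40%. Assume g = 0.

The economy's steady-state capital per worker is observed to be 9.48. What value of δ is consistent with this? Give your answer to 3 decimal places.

At the steady state, Δk = 0, so s·k^α = (n + δ)·k.
So s / (n + δ) = (k*)^(1−α) = 9.48^0.57 = 3.6040.
Therefore n + δ = s / 3.6040 = 0.40 / 3.6040 = 0.1110, so δ = 0.1110 − 0.032 = 0.0790.

δ ≈ 0.079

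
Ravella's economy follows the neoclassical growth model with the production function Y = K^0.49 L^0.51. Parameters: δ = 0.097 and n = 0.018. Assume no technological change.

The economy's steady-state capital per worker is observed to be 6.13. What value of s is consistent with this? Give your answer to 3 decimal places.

s ≈ 0.290

In steady state, investment equals break-even investment: s·k^α = (n + δ)·k.
So s / (n + δ) = (k*)^(1−α) = 6.13^0.51 = 2.5212.
Therefore s = 2.5212 × (n + δ) = 2.5212 × 0.115 = 0.2899.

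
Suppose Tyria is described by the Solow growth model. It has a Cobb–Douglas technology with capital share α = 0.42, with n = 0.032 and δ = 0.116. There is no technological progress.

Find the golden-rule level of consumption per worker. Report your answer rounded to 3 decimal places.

c_gold ≈ 1.234

At the golden rule, f'(k) = n + δ, so α·k^(α−1) = n + δ and k_gold = (α/(n + δ))^(1/(1−α)).
k_gold = (0.42/0.148)^(1/0.58) = 2.8378^1.7241 ≈ 6.0393
c_gold = f(k_gold) − (n + δ)·k_gold = 2.1282 − 0.148×6.0393 ≈ 1.2344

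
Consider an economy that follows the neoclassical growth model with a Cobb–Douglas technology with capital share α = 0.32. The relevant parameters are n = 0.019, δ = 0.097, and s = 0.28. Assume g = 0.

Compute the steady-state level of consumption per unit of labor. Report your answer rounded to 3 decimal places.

c* ≈ 1.090

Steady state requires s·f(k) = (n + δ)·k, i.e. s·k^α = (n + δ)·k.
Dividing both sides by k: k^(1−α) = s / (n + δ).
k^0.68 = 0.28 / (0.019 + 0.097) = 0.28 / 0.116 = 2.4138
k* = 2.4138^(1/0.68) ≈ 3.6542
y* = (k*)^α = 3.6542^0.32 ≈ 1.5139
c* = (1 − s)·y* = (1 − 0.28) × 1.5139 ≈ 1.0900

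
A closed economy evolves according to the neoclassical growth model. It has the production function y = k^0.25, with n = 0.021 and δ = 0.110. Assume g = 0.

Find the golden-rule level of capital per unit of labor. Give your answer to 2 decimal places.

The golden rule sets f'(k) = n + δ, i.e. α·k^(α−1) = n + δ.
So k^(1−α) = α / (n + δ) = 0.25 / 0.131 = 1.9084.
k_gold = 1.9084^(1/0.75) ≈ 2.3672

k_gold ≈ 2.37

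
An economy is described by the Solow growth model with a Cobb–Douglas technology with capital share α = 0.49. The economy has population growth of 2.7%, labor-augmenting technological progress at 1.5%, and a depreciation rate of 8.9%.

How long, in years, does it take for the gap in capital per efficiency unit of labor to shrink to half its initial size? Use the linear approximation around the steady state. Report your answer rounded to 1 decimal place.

Near the steady state the convergence rate is λ = (1 − α)(n + g + δ).
λ = (1 − 0.49) × 0.131 = 0.51 × 0.131 = 0.06681
Half-life = ln 2 / λ = 0.6931 / 0.06681 ≈ 10.37 years

about 10.4 years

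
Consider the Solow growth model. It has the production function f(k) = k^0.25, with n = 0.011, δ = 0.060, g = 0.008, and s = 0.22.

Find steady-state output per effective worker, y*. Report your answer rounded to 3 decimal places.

At the steady state, Δk = 0, so s·k^α = (n + g + δ)·k.
Rearranging, k^(1−α) = s / (n + g + δ).
k^0.75 = 0.22 / (0.011 + 0.008 + 0.060) = 0.22 / 0.079 = 2.7848
k* = 2.7848^(1/0.75) ≈ 3.9179
y* = (k*)^α = 3.9179^0.25 ≈ 1.4069

y* = 1.407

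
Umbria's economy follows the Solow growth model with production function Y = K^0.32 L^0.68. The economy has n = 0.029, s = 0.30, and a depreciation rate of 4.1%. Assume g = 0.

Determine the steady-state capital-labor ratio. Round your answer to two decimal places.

k* ≈ 8.50

At the steady state, Δk = 0, so s·k^α = (n + δ)·k.
Dividing both sides by k: k^(1−α) = s / (n + δ).
k^0.68 = 0.30 / (0.029 + 0.041) = 0.30 / 0.070 = 4.2857
k* = 4.2857^(1/0.68) ≈ 8.5005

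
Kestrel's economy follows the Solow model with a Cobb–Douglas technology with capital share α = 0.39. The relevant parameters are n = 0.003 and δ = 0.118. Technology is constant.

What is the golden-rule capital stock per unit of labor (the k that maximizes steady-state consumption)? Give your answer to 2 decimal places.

The golden rule sets f'(k) = n + δ, i.e. α·k^(α−1) = n + δ.
So k^(1−α) = α / (n + δ) = 0.39 / 0.121 = 3.2231.
k_gold = 3.2231^(1/0.61) ≈ 6.8114

k_gold ≈ 6.81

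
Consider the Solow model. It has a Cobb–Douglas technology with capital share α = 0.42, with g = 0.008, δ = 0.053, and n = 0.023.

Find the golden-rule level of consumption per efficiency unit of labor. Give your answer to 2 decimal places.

c_gold ≈ 1.86

At the golden rule, f'(k) = n + g + δ, so α·k^(α−1) = n + g + δ and k_gold = (α/(n + g + δ))^(1/(1−α)).
k_gold = (0.42/0.084)^(1/0.58) = 5.0000^1.7241 ≈ 16.0359
c_gold = f(k_gold) − (n + g + δ)·k_gold = 3.2073 − 0.084×16.0359 ≈ 1.8603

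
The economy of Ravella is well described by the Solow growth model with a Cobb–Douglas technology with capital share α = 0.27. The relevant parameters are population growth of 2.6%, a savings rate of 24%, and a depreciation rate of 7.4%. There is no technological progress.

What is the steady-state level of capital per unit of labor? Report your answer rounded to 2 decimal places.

In steady state, investment equals break-even investment: s·k^α = (n + δ)·k.
Rearranging, k^(1−α) = s / (n + δ).
k^0.73 = 0.24 / (0.026 + 0.074) = 0.24 / 0.100 = 2.4000
k* = 2.4000^(1/0.73) ≈ 3.3177

k* = 3.32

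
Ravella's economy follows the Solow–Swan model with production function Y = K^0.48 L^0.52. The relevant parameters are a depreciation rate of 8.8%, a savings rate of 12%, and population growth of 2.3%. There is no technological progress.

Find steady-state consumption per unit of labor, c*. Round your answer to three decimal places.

In steady state, investment equals break-even investment: s·k^α = (n + δ)·k.
Dividing both sides by k: k^(1−α) = s / (n + δ).
k^0.52 = 0.12 / (0.023 + 0.088) = 0.12 / 0.111 = 1.0811
k* = 1.0811^(1/0.52) ≈ 1.1618
y* = (k*)^α = 1.1618^0.48 ≈ 1.0746
c* = (1 − s)·y* = (1 − 0.12) × 1.0746 ≈ 0.9456

c* ≈ 0.946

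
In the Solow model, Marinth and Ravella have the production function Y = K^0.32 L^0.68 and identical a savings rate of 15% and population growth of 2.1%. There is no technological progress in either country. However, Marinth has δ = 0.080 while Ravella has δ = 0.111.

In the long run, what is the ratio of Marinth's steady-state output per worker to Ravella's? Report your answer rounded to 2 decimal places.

ratio ≈ 1.13

Steady-state y* = [s/(n + δ)]^(α/(1−α)), so the ratio is [ (s_M/(n + δ)_M) / (s_R/(n + δ)_R) ]^0.4706.
s_M/(n + δ)_M = 0.15/0.101 = 1.4851; s_R/(n + δ)_R = 0.15/0.132 = 1.1364.
Ratio = (1.4851/1.1364)^0.4706 = 1.3068^0.4706 ≈ 1.1342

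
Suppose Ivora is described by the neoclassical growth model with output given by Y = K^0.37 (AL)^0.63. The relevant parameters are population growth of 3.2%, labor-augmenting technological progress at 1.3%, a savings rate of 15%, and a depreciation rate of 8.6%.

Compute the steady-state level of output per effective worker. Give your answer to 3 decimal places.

y* ≈ 1.083

In steady state, investment equals break-even investment: s·k^α = (n + g + δ)·k.
Rearranging, k^(1−α) = s / (n + g + δ).
k^0.63 = 0.15 / (0.032 + 0.013 + 0.086) = 0.15 / 0.131 = 1.1450
k* = 1.1450^(1/0.63) ≈ 1.2398
y* = (k*)^α = 1.2398^0.37 ≈ 1.0828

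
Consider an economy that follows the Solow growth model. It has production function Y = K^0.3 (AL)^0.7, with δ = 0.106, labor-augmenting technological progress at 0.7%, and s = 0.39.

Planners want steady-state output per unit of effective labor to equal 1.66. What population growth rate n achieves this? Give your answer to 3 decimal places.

Steady state requires s·f(k) = (n + g + δ)·k, i.e. s·k^α = (n + g + δ)·k.
Since y* = [s/(n + g + δ)]^(α/(1−α)), we have s/(n + g + δ) = (y*)^((1−α)/α) = 1.66^2.3333 = 3.2627.
Therefore n + g + δ = s / 3.2627 = 0.39 / 3.2627 = 0.1195, so n = 0.1195 − 0.113 = 0.0065.

n ≈ 0.007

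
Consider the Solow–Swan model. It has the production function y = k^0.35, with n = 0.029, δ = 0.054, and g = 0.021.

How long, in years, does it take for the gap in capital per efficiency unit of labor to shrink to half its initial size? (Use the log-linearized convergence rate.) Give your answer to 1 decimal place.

half-life ≈ 10.3 years

Near the steady state the convergence rate is λ = (1 − α)(n + g + δ).
λ = (1 − 0.35) × 0.104 = 0.65 × 0.104 = 0.0676
Half-life = ln 2 / λ = 0.6931 / 0.0676 ≈ 10.25 years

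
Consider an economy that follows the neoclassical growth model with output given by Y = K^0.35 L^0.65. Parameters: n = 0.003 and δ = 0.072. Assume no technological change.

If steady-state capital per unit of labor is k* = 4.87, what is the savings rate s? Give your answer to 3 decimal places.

Steady state requires s·f(k) = (n + δ)·k, i.e. s·k^α = (n + δ)·k.
So s / (n + δ) = (k*)^(1−α) = 4.87^0.65 = 2.7983.
Therefore s = 2.7983 × (n + δ) = 2.7983 × 0.075 = 0.2099.

s ≈ 0.210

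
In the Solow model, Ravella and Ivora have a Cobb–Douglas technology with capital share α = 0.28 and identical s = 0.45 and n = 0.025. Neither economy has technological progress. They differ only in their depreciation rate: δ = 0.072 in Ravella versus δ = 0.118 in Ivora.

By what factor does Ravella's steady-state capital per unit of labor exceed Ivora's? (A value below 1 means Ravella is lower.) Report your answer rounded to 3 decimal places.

ratio ≈ 1.714

Steady-state k* = [s/(n + δ)]^(1/(1−α)), so the ratio is [ (s_R/(n + δ)_R) / (s_I/(n + δ)_I) ]^1.3889.
s_R/(n + δ)_R = 0.45/0.097 = 4.6392; s_I/(n + δ)_I = 0.45/0.143 = 3.1469.
Ratio = (4.6392/3.1469)^1.3889 = 1.4742^1.3889 ≈ 1.7144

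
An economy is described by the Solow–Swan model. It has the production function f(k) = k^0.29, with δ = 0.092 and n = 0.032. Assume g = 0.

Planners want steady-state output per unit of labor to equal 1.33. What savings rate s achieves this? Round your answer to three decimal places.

At the steady state, Δk = 0, so s·k^α = (n + δ)·k.
Since y* = [s/(n + δ)]^(α/(1−α)), we have s/(n + δ) = (y*)^((1−α)/α) = 1.33^2.4483 = 2.0101.
Therefore s = 2.0101 × (n + δ) = 2.0101 × 0.124 = 0.2493.

s ≈ 0.249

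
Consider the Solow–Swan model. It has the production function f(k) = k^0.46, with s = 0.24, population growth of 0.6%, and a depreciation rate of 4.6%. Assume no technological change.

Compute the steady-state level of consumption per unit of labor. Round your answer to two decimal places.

Steady state requires s·f(k) = (n + δ)·k, i.e. s·k^α = (n + δ)·k.
Dividing both sides by k: k^(1−α) = s / (n + δ).
k^0.54 = 0.24 / (0.006 + 0.046) = 0.24 / 0.052 = 4.6154
k* = 4.6154^(1/0.54) ≈ 16.9831
y* = (k*)^α = 16.9831^0.46 ≈ 3.6797
c* = (1 − s)·y* = (1 − 0.24) × 3.6797 ≈ 2.7966

c* ≈ 2.80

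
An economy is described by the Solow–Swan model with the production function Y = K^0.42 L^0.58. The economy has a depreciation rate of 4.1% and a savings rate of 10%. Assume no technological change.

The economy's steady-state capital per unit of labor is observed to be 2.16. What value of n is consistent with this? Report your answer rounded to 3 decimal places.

At the steady state, Δk = 0, so s·k^α = (n + δ)·k.
So s / (n + δ) = (k*)^(1−α) = 2.16^0.58 = 1.5631.
Therefore n + δ = s / 1.5631 = 0.10 / 1.5631 = 0.0640, so n = 0.0640 − 0.041 = 0.0230.

n ≈ 0.023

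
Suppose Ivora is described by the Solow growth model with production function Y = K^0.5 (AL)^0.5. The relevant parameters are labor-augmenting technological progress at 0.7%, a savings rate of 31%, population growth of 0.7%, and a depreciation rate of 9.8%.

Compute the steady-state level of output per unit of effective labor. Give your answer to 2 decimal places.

y* = 2.77

At the steady state, Δk = 0, so s·k^α = (n + g + δ)·k.
Dividing both sides by k: k^(1−α) = s / (n + g + δ).
k^0.5 = 0.31 / (0.007 + 0.007 + 0.098) = 0.31 / 0.112 = 2.7679
k* = 2.7679^(1/0.5) ≈ 7.6613
y* = (k*)^α = 7.6613^0.5 ≈ 2.7679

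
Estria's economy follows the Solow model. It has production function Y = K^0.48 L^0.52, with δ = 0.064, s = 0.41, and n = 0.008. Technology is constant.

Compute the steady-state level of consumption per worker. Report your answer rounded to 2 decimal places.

In steady state, investment equals break-even investment: s·k^α = (n + δ)·k.
Dividing both sides by k: k^(1−α) = s / (n + δ).
k^0.52 = 0.41 / (0.008 + 0.064) = 0.41 / 0.072 = 5.6944
k* = 5.6944^(1/0.52) ≈ 28.3651
y* = (k*)^α = 28.3651^0.48 ≈ 4.9812
c* = (1 − s)·y* = (1 − 0.41) × 4.9812 ≈ 2.9389

c* = 2.94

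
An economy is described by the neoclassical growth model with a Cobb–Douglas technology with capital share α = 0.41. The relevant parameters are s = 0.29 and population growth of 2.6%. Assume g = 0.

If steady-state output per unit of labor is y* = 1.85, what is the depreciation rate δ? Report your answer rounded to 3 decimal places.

Steady state requires s·f(k) = (n + δ)·k, i.e. s·k^α = (n + δ)·k.
Since y* = [s/(n + δ)]^(α/(1−α)), we have s/(n + δ) = (y*)^((1−α)/α) = 1.85^1.439 = 2.4236.
Therefore n + δ = s / 2.4236 = 0.29 / 2.4236 = 0.1197, so δ = 0.1197 − 0.026 = 0.0937.

δ ≈ 0.094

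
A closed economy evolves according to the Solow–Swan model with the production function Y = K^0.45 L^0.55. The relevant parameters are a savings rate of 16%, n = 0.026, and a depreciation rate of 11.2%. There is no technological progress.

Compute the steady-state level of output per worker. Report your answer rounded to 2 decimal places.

y* = 1.13

At the steady state, Δk = 0, so s·k^α = (n + δ)·k.
Rearranging, k^(1−α) = s / (n + δ).
k^0.55 = 0.16 / (0.026 + 0.112) = 0.16 / 0.138 = 1.1594
k* = 1.1594^(1/0.55) ≈ 1.3085
y* = (k*)^α = 1.3085^0.45 ≈ 1.1286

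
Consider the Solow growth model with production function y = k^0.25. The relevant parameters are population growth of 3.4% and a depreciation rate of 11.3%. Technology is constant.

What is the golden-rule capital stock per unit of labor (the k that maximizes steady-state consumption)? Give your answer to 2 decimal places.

The golden rule sets f'(k) = n + δ, i.e. α·k^(α−1) = n + δ.
So k^(1−α) = α / (n + δ) = 0.25 / 0.147 = 1.7007.
k_gold = 1.7007^(1/0.75) ≈ 2.0300

k_gold ≈ 2.03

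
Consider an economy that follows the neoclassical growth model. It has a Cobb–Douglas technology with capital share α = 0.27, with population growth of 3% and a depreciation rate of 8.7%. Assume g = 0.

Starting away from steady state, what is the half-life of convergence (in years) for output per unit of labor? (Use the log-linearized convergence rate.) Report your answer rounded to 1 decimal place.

about 8.1 years

Near the steady state the convergence rate is λ = (1 − α)(n + δ).
λ = (1 − 0.27) × 0.117 = 0.73 × 0.117 = 0.08541
Half-life = ln 2 / λ = 0.6931 / 0.08541 ≈ 8.11 years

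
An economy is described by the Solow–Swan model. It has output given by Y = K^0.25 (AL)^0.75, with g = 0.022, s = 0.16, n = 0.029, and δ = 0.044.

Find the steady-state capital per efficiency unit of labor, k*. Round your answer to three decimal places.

In steady state, investment equals break-even investment: s·k^α = (n + g + δ)·k.
Dividing both sides by k: k^(1−α) = s / (n + g + δ).
k^0.75 = 0.16 / (0.029 + 0.022 + 0.044) = 0.16 / 0.095 = 1.6842
k* = 1.6842^(1/0.75) ≈ 2.0038

k* ≈ 2.004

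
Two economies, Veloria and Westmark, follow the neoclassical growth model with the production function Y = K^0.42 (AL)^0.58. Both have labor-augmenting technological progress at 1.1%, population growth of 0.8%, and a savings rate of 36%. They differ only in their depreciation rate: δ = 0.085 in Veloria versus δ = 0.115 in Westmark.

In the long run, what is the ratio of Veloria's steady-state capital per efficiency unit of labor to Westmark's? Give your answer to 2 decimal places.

k*_V / k*_W ≈ 1.55

Steady-state k* = [s/(n + g + δ)]^(1/(1−α)), so the ratio is [ (s_V/(n + g + δ)_V) / (s_W/(n + g + δ)_W) ]^1.7241.
s_V/(n + g + δ)_V = 0.36/0.104 = 3.4615; s_W/(n + g + δ)_W = 0.36/0.134 = 2.6866.
Ratio = (3.4615/2.6866)^1.7241 = 1.2884^1.7241 ≈ 1.5479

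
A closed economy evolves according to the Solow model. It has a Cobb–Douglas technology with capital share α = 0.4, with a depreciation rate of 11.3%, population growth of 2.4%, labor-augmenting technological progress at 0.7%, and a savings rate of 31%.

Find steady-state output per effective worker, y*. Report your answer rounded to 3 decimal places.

Steady state requires s·f(k) = (n + g + δ)·k, i.e. s·k^α = (n + g + δ)·k.
Dividing both sides by k: k^(1−α) = s / (n + g + δ).
k^0.6 = 0.31 / (0.024 + 0.007 + 0.113) = 0.31 / 0.144 = 2.1528
k* = 2.1528^(1/0.6) ≈ 3.5893
y* = (k*)^α = 3.5893^0.4 ≈ 1.6673

y* ≈ 1.667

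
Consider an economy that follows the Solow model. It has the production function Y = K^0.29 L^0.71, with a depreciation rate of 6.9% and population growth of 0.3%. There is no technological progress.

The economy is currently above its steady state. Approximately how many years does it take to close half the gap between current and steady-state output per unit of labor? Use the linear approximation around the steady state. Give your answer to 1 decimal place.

about 13.6 years

Near the steady state the convergence rate is λ = (1 − α)(n + δ).
λ = (1 − 0.29) × 0.072 = 0.71 × 0.072 = 0.05112
Half-life = ln 2 / λ = 0.6931 / 0.05112 ≈ 13.56 years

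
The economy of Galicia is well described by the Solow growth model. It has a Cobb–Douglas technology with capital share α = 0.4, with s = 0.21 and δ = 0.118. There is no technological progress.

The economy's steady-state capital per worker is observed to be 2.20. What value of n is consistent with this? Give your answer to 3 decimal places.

n ≈ 0.013

At the steady state, Δk = 0, so s·k^α = (n + δ)·k.
So s / (n + δ) = (k*)^(1−α) = 2.20^0.6 = 1.6049.
Therefore n + δ = s / 1.6049 = 0.21 / 1.6049 = 0.1308, so n = 0.1308 − 0.118 = 0.0128.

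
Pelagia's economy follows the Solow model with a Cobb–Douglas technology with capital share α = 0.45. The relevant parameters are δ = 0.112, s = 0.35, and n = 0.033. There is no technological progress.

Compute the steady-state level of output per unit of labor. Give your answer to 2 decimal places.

y* ≈ 2.06

At the steady state, Δk = 0, so s·k^α = (n + δ)·k.
Dividing both sides by k: k^(1−α) = s / (n + δ).
k^0.55 = 0.35 / (0.033 + 0.112) = 0.35 / 0.145 = 2.4138
k* = 2.4138^(1/0.55) ≈ 4.9639
y* = (k*)^α = 4.9639^0.45 ≈ 2.0565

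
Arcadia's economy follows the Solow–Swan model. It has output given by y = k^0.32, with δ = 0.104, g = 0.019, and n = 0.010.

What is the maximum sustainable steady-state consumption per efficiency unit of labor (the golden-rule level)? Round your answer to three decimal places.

c_gold ≈ 1.028

At the golden rule, f'(k) = n + g + δ, so α·k^(α−1) = n + g + δ and k_gold = (α/(n + g + δ))^(1/(1−α)).
k_gold = (0.32/0.133)^(1/0.68) = 2.4060^1.4706 ≈ 3.6369
c_gold = f(k_gold) − (n + g + δ)·k_gold = 1.5116 − 0.133×3.6369 ≈ 1.0279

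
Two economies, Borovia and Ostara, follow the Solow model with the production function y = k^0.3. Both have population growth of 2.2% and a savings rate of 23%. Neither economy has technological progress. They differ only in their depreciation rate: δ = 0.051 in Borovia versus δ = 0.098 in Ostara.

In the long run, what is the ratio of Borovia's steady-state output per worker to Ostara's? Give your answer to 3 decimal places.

ratio ≈ 1.237

Steady-state y* = [s/(n + δ)]^(α/(1−α)), so the ratio is [ (s_B/(n + δ)_B) / (s_O/(n + δ)_O) ]^0.4286.
s_B/(n + δ)_B = 0.23/0.073 = 3.1507; s_O/(n + δ)_O = 0.23/0.120 = 1.9167.
Ratio = (3.1507/1.9167)^0.4286 = 1.6438^0.4286 ≈ 1.2374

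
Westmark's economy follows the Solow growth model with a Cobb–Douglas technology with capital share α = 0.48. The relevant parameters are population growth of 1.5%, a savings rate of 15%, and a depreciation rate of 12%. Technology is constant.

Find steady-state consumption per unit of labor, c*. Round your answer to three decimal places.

c* = 0.937

Steady state requires s·f(k) = (n + δ)·k, i.e. s·k^α = (n + δ)·k.
Rearranging, k^(1−α) = s / (n + δ).
k^0.52 = 0.15 / (0.015 + 0.120) = 0.15 / 0.135 = 1.1111
k* = 1.1111^(1/0.52) ≈ 1.2246
y* = (k*)^α = 1.2246^0.48 ≈ 1.1021
c* = (1 − s)·y* = (1 − 0.15) × 1.1021 ≈ 0.9368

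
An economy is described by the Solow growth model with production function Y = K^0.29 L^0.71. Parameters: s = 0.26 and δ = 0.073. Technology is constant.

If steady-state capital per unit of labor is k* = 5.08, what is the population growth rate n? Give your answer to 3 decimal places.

n ≈ 0.009

Steady state requires s·f(k) = (n + δ)·k, i.e. s·k^α = (n + δ)·k.
So s / (n + δ) = (k*)^(1−α) = 5.08^0.71 = 3.1708.
Therefore n + δ = s / 3.1708 = 0.26 / 3.1708 = 0.0820, so n = 0.0820 − 0.073 = 0.0090.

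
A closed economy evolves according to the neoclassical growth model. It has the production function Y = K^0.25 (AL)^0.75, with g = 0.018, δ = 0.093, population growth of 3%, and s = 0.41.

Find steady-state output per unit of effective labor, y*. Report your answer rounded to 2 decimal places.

y* = 1.43

At the steady state, Δk = 0, so s·k^α = (n + g + δ)·k.
Rearranging, k^(1−α) = s / (n + g + δ).
k^0.75 = 0.41 / (0.030 + 0.018 + 0.093) = 0.41 / 0.141 = 2.9078
k* = 2.9078^(1/0.75) ≈ 4.1504
y* = (k*)^α = 4.1504^0.25 ≈ 1.4273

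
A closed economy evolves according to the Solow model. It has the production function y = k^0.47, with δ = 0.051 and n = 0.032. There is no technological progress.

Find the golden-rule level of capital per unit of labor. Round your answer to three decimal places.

The golden rule sets f'(k) = n + δ, i.e. α·k^(α−1) = n + δ.
So k^(1−α) = α / (n + δ) = 0.47 / 0.083 = 5.6627.
k_gold = 5.6627^(1/0.53) ≈ 26.3511

k_gold ≈ 26.351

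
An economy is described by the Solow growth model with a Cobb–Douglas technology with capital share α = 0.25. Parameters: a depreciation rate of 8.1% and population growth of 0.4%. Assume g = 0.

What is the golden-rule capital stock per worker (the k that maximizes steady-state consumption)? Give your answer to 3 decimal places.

k_gold ≈ 4.214

The golden rule sets f'(k) = n + δ, i.e. α·k^(α−1) = n + δ.
So k^(1−α) = α / (n + δ) = 0.25 / 0.085 = 2.9412.
k_gold = 2.9412^(1/0.75) ≈ 4.2140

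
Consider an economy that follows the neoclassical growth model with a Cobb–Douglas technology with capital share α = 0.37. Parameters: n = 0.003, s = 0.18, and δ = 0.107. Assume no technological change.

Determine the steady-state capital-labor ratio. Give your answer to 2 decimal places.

Steady state requires s·f(k) = (n + δ)·k, i.e. s·k^α = (n + δ)·k.
Rearranging, k^(1−α) = s / (n + δ).
k^0.63 = 0.18 / (0.003 + 0.107) = 0.18 / 0.110 = 1.6364
k* = 1.6364^(1/0.63) ≈ 2.1853

k* = 2.19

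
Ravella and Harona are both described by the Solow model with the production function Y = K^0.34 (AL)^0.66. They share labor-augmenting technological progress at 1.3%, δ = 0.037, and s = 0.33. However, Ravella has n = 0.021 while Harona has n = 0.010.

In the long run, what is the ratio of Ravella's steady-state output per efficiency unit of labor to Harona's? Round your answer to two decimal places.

Steady-state y* = [s/(n + g + δ)]^(α/(1−α)), so the ratio is [ (s_R/(n + g + δ)_R) / (s_H/(n + g + δ)_H) ]^0.5152.
s_R/(n + g + δ)_R = 0.33/0.071 = 4.6479; s_H/(n + g + δ)_H = 0.33/0.060 = 5.5000.
Ratio = (4.6479/5.5000)^0.5152 = 0.8451^0.5152 ≈ 0.9169

ratio ≈ 0.92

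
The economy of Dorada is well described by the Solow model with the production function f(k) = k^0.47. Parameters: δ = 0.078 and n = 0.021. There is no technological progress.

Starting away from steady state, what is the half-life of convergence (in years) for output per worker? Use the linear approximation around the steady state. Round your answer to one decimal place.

half-life ≈ 13.2 years

Near the steady state the convergence rate is λ = (1 − α)(n + δ).
λ = (1 − 0.47) × 0.099 = 0.53 × 0.099 = 0.05247
Half-life = ln 2 / λ = 0.6931 / 0.05247 ≈ 13.21 years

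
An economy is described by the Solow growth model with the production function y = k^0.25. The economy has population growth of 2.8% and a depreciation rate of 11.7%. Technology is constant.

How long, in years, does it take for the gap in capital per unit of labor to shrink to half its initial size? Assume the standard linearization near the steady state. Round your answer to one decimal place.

Near the steady state the convergence rate is λ = (1 − α)(n + δ).
λ = (1 − 0.25) × 0.145 = 0.75 × 0.145 = 0.10875
Half-life = ln 2 / λ = 0.6931 / 0.10875 ≈ 6.37 years

about 6.4 years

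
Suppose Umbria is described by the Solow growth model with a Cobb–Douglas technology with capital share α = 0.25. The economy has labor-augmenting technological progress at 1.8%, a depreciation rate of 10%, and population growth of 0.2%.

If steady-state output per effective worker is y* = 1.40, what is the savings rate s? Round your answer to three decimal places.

At the steady state, Δk = 0, so s·k^α = (n + g + δ)·k.
Since y* = [s/(n + g + δ)]^(α/(1−α)), we have s/(n + g + δ) = (y*)^((1−α)/α) = 1.40^3 = 2.7440.
Therefore s = 2.7440 × (n + g + δ) = 2.7440 × 0.120 = 0.3293.

s ≈ 0.329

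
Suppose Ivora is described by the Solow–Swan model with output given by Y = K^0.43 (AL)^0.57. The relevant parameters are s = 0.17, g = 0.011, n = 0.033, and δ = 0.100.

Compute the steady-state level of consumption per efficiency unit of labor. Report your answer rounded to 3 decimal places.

At the steady state, Δk = 0, so s·k^α = (n + g + δ)·k.
Dividing both sides by k: k^(1−α) = s / (n + g + δ).
k^0.57 = 0.17 / (0.033 + 0.011 + 0.100) = 0.17 / 0.144 = 1.1806
k* = 1.1806^(1/0.57) ≈ 1.3381
y* = (k*)^α = 1.3381^0.43 ≈ 1.1334
c* = (1 − s)·y* = (1 − 0.17) × 1.1334 ≈ 0.9407

c* ≈ 0.941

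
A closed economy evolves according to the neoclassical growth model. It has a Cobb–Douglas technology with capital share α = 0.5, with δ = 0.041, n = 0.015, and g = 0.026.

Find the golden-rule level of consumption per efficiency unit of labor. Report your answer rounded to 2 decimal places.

At the golden rule, f'(k) = n + g + δ, so α·k^(α−1) = n + g + δ and k_gold = (α/(n + g + δ))^(1/(1−α)).
k_gold = (0.5/0.082)^(1/0.5) = 6.0976^2 ≈ 37.1807
c_gold = f(k_gold) − (n + g + δ)·k_gold = 6.0976 − 0.082×37.1807 ≈ 3.0488

c_gold ≈ 3.05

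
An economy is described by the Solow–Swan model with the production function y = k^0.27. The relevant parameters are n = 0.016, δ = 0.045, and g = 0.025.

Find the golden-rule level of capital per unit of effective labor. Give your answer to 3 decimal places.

k_gold ≈ 4.793

The golden rule sets f'(k) = n + g + δ, i.e. α·k^(α−1) = n + g + δ.
So k^(1−α) = α / (n + g + δ) = 0.27 / 0.086 = 3.1395.
k_gold = 3.1395^(1/0.73) ≈ 4.7933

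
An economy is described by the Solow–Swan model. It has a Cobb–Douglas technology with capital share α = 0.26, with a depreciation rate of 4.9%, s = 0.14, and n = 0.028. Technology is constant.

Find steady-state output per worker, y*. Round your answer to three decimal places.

y* = 1.234

In steady state, investment equals break-even investment: s·k^α = (n + δ)·k.
Rearranging, k^(1−α) = s / (n + δ).
k^0.74 = 0.14 / (0.028 + 0.049) = 0.14 / 0.077 = 1.8182
k* = 1.8182^(1/0.74) ≈ 2.2432
y* = (k*)^α = 2.2432^0.26 ≈ 1.2337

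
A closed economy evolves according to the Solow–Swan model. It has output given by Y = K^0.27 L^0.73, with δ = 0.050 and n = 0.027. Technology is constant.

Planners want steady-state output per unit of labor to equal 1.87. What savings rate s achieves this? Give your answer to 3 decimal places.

In steady state, investment equals break-even investment: s·k^α = (n + δ)·k.
Since y* = [s/(n + δ)]^(α/(1−α)), we have s/(n + δ) = (y*)^((1−α)/α) = 1.87^2.7037 = 5.4322.
Therefore s = 5.4322 × (n + δ) = 5.4322 × 0.077 = 0.4183.

s ≈ 0.418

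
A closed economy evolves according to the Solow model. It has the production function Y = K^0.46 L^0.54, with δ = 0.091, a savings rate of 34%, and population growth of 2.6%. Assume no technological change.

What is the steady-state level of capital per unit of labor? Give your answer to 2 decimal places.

k* ≈ 7.21

Steady state requires s·f(k) = (n + δ)·k, i.e. s·k^α = (n + δ)·k.
Rearranging, k^(1−α) = s / (n + δ).
k^0.54 = 0.34 / (0.026 + 0.091) = 0.34 / 0.117 = 2.9060
k* = 2.9060^(1/0.54) ≈ 7.2103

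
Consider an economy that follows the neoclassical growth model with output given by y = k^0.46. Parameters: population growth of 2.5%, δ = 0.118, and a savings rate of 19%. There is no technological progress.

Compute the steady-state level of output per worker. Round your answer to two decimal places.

In steady state, investment equals break-even investment: s·k^α = (n + δ)·k.
Dividing both sides by k: k^(1−α) = s / (n + δ).
k^0.54 = 0.19 / (0.025 + 0.118) = 0.19 / 0.143 = 1.3287
k* = 1.3287^(1/0.54) ≈ 1.6927
y* = (k*)^α = 1.6927^0.46 ≈ 1.2739

y* ≈ 1.27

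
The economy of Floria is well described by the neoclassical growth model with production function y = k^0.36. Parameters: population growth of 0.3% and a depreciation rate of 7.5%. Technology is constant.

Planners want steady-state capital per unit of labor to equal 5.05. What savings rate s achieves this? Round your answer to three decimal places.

s ≈ 0.220

At the steady state, Δk = 0, so s·k^α = (n + δ)·k.
So s / (n + δ) = (k*)^(1−α) = 5.05^0.64 = 2.8191.
Therefore s = 2.8191 × (n + δ) = 2.8191 × 0.078 = 0.2199.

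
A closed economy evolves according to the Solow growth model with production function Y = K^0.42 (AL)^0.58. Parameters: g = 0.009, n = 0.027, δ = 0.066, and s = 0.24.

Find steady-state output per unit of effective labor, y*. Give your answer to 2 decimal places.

Steady state requires s·f(k) = (n + g + δ)·k, i.e. s·k^α = (n + g + δ)·k.
Dividing both sides by k: k^(1−α) = s / (n + g + δ).
k^0.58 = 0.24 / (0.027 + 0.009 + 0.066) = 0.24 / 0.102 = 2.3529
k* = 2.3529^(1/0.58) ≈ 4.3722
y* = (k*)^α = 4.3722^0.42 ≈ 1.8582

y* = 1.86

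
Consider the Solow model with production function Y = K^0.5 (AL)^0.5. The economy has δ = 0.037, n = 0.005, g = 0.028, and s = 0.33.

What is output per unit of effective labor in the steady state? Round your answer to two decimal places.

At the steady state, Δk = 0, so s·k^α = (n + g + δ)·k.
Dividing both sides by k: k^(1−α) = s / (n + g + δ).
k^0.5 = 0.33 / (0.005 + 0.028 + 0.037) = 0.33 / 0.070 = 4.7143
k* = 4.7143^(1/0.5) ≈ 22.2246
y* = (k*)^α = 22.2246^0.5 ≈ 4.7143

y* = 4.71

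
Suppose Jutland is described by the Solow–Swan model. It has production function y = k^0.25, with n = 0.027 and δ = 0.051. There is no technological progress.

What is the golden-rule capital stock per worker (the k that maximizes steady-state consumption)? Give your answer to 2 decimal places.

k_gold ≈ 4.73

The golden rule sets f'(k) = n + δ, i.e. α·k^(α−1) = n + δ.
So k^(1−α) = α / (n + δ) = 0.25 / 0.078 = 3.2051.
k_gold = 3.2051^(1/0.75) ≈ 4.7256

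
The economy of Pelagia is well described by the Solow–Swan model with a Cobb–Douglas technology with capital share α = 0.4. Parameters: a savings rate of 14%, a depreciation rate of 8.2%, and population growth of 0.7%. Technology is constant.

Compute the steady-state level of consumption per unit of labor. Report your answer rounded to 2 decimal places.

At the steady state, Δk = 0, so s·k^α = (n + δ)·k.
Dividing both sides by k: k^(1−α) = s / (n + δ).
k^0.6 = 0.14 / (0.007 + 0.082) = 0.14 / 0.089 = 1.5730
k* = 1.5730^(1/0.6) ≈ 2.1276
y* = (k*)^α = 2.1276^0.4 ≈ 1.3526
c* = (1 − s)·y* = (1 − 0.14) × 1.3526 ≈ 1.1632

c* ≈ 1.16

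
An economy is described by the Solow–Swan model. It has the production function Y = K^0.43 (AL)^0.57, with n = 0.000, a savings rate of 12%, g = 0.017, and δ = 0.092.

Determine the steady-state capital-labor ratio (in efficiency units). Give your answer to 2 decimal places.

In steady state, investment equals break-even investment: s·k^α = (n + g + δ)·k.
Rearranging, k^(1−α) = s / (n + g + δ).
k^0.57 = 0.12 / (0.000 + 0.017 + 0.092) = 0.12 / 0.109 = 1.1009
k* = 1.1009^(1/0.57) ≈ 1.1837

k* ≈ 1.18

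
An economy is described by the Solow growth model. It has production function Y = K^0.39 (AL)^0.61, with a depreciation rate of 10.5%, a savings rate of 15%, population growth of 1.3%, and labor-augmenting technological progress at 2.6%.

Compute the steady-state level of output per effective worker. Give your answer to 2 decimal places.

y* ≈ 1.03

In steady state, investment equals break-even investment: s·k^α = (n + g + δ)·k.
Dividing both sides by k: k^(1−α) = s / (n + g + δ).
k^0.61 = 0.15 / (0.013 + 0.026 + 0.105) = 0.15 / 0.144 = 1.0417
k* = 1.0417^(1/0.61) ≈ 1.0693
y* = (k*)^α = 1.0693^0.39 ≈ 1.0265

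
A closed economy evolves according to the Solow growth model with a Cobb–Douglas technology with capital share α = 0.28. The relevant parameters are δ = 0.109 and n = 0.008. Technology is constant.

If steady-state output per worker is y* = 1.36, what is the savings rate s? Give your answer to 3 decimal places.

s ≈ 0.258

Steady state requires s·f(k) = (n + δ)·k, i.e. s·k^α = (n + δ)·k.
Since y* = [s/(n + δ)]^(α/(1−α)), we have s/(n + δ) = (y*)^((1−α)/α) = 1.36^2.5714 = 2.2049.
Therefore s = 2.2049 × (n + δ) = 2.2049 × 0.117 = 0.2580.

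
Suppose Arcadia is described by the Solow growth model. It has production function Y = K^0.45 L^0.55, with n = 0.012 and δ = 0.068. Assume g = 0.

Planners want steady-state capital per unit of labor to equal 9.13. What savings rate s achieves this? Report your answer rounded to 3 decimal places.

s ≈ 0.270

Steady state requires s·f(k) = (n + δ)·k, i.e. s·k^α = (n + δ)·k.
So s / (n + δ) = (k*)^(1−α) = 9.13^0.55 = 3.3749.
Therefore s = 3.3749 × (n + δ) = 3.3749 × 0.080 = 0.2700.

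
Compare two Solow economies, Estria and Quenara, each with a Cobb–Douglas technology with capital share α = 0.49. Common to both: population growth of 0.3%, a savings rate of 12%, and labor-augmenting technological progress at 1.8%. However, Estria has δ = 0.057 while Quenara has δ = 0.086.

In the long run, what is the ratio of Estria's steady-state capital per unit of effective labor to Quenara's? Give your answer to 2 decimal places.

Steady-state k* = [s/(n + g + δ)]^(1/(1−α)), so the ratio is [ (s_E/(n + g + δ)_E) / (s_Q/(n + g + δ)_Q) ]^1.9608.
s_E/(n + g + δ)_E = 0.12/0.078 = 1.5385; s_Q/(n + g + δ)_Q = 0.12/0.107 = 1.1215.
Ratio = (1.5385/1.1215)^1.9608 = 1.3718^1.9608 ≈ 1.8587

ratio ≈ 1.86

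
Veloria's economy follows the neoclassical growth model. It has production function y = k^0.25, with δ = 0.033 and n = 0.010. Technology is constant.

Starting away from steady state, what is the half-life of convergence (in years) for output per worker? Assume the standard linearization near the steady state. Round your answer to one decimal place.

Near the steady state the convergence rate is λ = (1 − α)(n + δ).
λ = (1 − 0.25) × 0.043 = 0.75 × 0.043 = 0.03225
Half-life = ln 2 / λ = 0.6931 / 0.03225 ≈ 21.49 years

about 21.5 years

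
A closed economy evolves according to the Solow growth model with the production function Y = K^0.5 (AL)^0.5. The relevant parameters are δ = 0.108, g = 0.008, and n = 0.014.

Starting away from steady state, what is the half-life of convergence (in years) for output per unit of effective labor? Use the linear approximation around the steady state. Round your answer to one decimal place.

Near the steady state the convergence rate is λ = (1 − α)(n + g + δ).
λ = (1 − 0.5) × 0.130 = 0.5 × 0.130 = 0.0650
Half-life = ln 2 / λ = 0.6931 / 0.0650 ≈ 10.66 years

half-life ≈ 10.7 years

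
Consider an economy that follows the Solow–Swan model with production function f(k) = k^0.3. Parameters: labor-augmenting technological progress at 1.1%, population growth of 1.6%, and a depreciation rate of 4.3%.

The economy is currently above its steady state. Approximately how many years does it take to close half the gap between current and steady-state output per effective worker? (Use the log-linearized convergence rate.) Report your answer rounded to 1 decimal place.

Near the steady state the convergence rate is λ = (1 − α)(n + g + δ).
λ = (1 − 0.3) × 0.070 = 0.7 × 0.070 = 0.0490
Half-life = ln 2 / λ = 0.6931 / 0.0490 ≈ 14.14 years

about 14.1 years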